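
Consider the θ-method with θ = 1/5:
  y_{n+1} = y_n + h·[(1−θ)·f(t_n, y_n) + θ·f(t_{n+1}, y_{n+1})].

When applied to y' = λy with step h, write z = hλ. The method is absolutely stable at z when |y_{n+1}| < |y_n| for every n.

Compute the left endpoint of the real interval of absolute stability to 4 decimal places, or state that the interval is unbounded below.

With y'=λy (z=hλ):
  y_{n+1} = y_n + z·[4/5·y_n + 1/5·y_{n+1}] ⇒ (1 − 1/5z)y_{n+1} = (1 + 4/5z)y_n
  ⇒ R(z) = (1 + 4/5z)/(1 − 1/5z).

Find x<0 with |R(x)|<1.
x=-1.28: |R|=0.0191
R=−1: 1+4/5x = −1+1/5x ⇒ -3/5x=2 ⇒ x=2/(-3/5)=-3.3333
Confirm numerically:
  x=-2.620: |R|=0.71916 <1
  x=-2.056: |R|=0.45692 <1
  x=-1.761: |R|=0.30232 <1
  x=-1.737: |R|=0.28915 <1
  x=-3.910: |R|=1.19416 >1
  x=-3.742: |R|=1.14024 >1
Interval (-3.3333, 0).

z* = -3.3333.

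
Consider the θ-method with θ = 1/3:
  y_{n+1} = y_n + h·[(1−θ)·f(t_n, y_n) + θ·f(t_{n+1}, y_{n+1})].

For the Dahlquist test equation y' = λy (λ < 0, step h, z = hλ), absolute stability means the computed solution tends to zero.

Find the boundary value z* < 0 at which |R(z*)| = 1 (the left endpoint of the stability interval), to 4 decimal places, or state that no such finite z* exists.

z* = -6.0000.

With y'=λy (z=hλ):
  y_{n+1} = y_n + z·[2/3·y_n + 1/3·y_{n+1}] ⇒ (1 − 1/3z)y_{n+1} = (1 + 2/3z)y_n
  Hence R(z) = (1 + 2/3z)/(1 − 1/3z).

Boundary: |R(x)|=1, x<0.
x=-1.17: |R|=0.1583
R=−1: 1+2/3x = −1+1/3x ⇒ -1/3x=2 ⇒ x=2/(-1/3)=-6.0000
Confirm numerically:
  x=-5.730: |R|=0.96907 <1
  x=-5.002: |R|=0.87528 <1
  x=-4.022: |R|=0.71831 <1
  x=-2.920: |R|=0.47973 <1
  x=-6.553: |R|=1.05789 >1
  x=-6.406: |R|=1.04316 >1
So |R|<1 on (-6.0000, 0).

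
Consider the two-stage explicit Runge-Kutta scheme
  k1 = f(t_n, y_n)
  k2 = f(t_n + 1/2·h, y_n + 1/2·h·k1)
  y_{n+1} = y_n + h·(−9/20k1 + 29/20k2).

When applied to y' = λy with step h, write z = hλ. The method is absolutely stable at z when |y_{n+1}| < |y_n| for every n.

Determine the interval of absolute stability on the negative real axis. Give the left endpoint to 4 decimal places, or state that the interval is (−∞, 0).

(-1.3793, 0).

Test eqn y'=λy, z=hλ:
  k1=λy_n ⇒ h·k1=z·y_n;  k2=λ(1+1/2z)y_n ⇒ h·k2=z(1+1/2z)y_n
  y_{n+1}/y_n = 1 − 9/20z + 29/20z(1+1/2z) = 1 + z + 29/40z²
  ⇒ R(z) = 1 + z + 29/40z².

Need |R(x)|<1, x<0.
x=-0.35: |R|=0.7388
R=1: x+29/40x²=0 ⇒ x=−40/29=-1.3793; min R=1−1/(4·29/40)=0.6552>−1
Confirm numerically:
  x=-1.153: |R|=0.81082 <1
  x=-0.947: |R|=0.70319 <1
  x=-0.800: |R|=0.66400 <1
  x=-0.781: |R|=0.66122 <1
  x=-1.716: |R|=1.41888 >1
  x=-1.670: |R|=1.35195 >1
  x=-1.646: |R|=1.31825 >1
Stable set (-1.3793, 0).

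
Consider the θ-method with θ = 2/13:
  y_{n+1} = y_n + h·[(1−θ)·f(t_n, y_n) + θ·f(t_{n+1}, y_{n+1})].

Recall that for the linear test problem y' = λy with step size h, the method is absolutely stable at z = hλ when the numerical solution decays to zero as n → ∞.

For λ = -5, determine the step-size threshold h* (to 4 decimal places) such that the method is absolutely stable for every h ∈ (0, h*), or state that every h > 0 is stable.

Set f=λy, z=hλ:
  y_{n+1} = y_n + z·[11/13·y_n + 2/13·y_{n+1}] ⇒ (1 − 2/13z)y_{n+1} = (1 + 11/13z)y_n
  ⇒ R(z) = (1 + 11/13z)/(1 − 2/13z).

Find x<0 with |R(x)|<1.
x=-0.78: |R|=0.3036
R=−1: 1+11/13x = −1+2/13x ⇒ -9/13x=2 ⇒ x=2/(-9/13)=-2.8889
Confirm numerically:
  x=-2.523: |R|=0.81752 <1
  x=-1.405: |R|=0.15528 <1
  x=-1.326: |R|=0.10133 <1
  x=-3.371: |R|=1.21979 >1
  x=-3.160: |R|=1.12629 >1
Interval (-2.8889, 0).

(-2.8889,0); λ=-5 ⇒ h* = (26/9)/5 = 0.5778.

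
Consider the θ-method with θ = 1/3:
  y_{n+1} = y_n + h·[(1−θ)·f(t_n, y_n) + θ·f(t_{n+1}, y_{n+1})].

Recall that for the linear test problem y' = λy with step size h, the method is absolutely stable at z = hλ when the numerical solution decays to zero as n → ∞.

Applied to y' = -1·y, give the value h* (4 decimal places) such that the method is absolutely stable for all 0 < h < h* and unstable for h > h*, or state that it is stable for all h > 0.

(-6.0000,0); λ=-1 ⇒ h* = (6)/1 = 6.0000.

With y'=λy (z=hλ):
  y_{n+1} = y_n + z·[2/3·y_n + 1/3·y_{n+1}] ⇒ (1 − 1/3z)y_{n+1} = (1 + 2/3z)y_n
  Hence R(z) = (1 + 2/3z)/(1 − 1/3z).

Need |R(x)|<1, x<0.
x=-0.46: |R|=0.6012
R=−1: 1+2/3x = −1+1/3x ⇒ -1/3x=2 ⇒ x=2/(-1/3)=-6.0000
Confirm numerically:
  x=-5.864: |R|=0.98466 <1
  x=-4.812: |R|=0.84793 <1
  x=-4.568: |R|=0.81078 <1
  x=-3.331: |R|=0.57842 <1
  x=-6.475: |R|=1.05013 >1
  x=-6.024: |R|=1.00266 >1
So |R|<1 on (-6.0000, 0).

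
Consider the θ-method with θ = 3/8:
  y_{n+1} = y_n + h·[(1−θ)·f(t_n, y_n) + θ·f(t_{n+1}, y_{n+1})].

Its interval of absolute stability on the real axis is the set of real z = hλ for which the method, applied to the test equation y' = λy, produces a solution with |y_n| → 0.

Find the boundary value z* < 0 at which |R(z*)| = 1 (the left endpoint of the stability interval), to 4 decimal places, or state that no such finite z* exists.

z* = -8.0000.

On y'=λy, z=hλ:
  y_{n+1} = y_n + z·[5/8·y_n + 3/8·y_{n+1}] ⇒ (1 − 3/8z)y_{n+1} = (1 + 5/8z)y_n
  so R(z) = (1 + 5/8z)/(1 − 3/8z).

Need |R(x)|<1, x<0.
x=-0.47: |R|=0.6004
R=−1: 1+5/8x = −1+3/8x ⇒ -1/4x=2 ⇒ x=2/(-1/4)=-8.0000
Confirm numerically:
  x=-7.885: |R|=0.99273 <1
  x=-6.530: |R|=0.89344 <1
  x=-5.747: |R|=0.82148 <1
  x=-3.495: |R|=0.51258 <1
  x=-8.295: |R|=1.01794 >1
  x=-8.270: |R|=1.01646 >1
Interval (-8.0000, 0).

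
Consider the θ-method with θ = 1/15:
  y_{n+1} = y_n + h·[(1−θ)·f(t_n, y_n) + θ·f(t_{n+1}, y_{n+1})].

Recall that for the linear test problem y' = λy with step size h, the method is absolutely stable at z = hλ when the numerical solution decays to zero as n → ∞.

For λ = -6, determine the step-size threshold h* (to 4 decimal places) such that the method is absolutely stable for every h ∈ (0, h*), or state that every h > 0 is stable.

With y'=λy (z=hλ):
  y_{n+1} = y_n + z·[14/15·y_n + 1/15·y_{n+1}] ⇒ (1 − 1/15z)y_{n+1} = (1 + 14/15z)y_n
  so R(z) = (1 + 14/15z)/(1 − 1/15z).

Solve |R(x)|<1 on ℝ⁻.
x=-1.07: |R|=0.0012
R=−1: 1+14/15x = −1+1/15x ⇒ -13/15x=2 ⇒ x=2/(-13/15)=-2.3077
Confirm numerically:
  x=-1.557: |R|=0.41058 <1
  x=-1.485: |R|=0.35123 <1
  x=-1.329: |R|=0.22083 <1
  x=-1.320: |R|=0.21324 <1
  x=-2.833: |R|=1.38294 >1
  x=-2.805: |R|=1.36310 >1
Interval (-2.3077, 0).

(-2.3077,0); λ=-6 ⇒ h* = (30/13)/6 = 0.3846.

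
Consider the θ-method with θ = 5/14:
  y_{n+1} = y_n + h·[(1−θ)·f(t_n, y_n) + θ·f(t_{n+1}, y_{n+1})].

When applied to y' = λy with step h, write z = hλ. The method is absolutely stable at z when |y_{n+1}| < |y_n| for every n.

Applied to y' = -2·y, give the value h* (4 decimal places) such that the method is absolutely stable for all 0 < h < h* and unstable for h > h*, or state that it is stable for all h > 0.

(-7.0000,0); λ=-2 ⇒ h* = (7)/2 = 3.5000.

Set f=λy, z=hλ:
  y_{n+1} = y_n + z·[9/14·y_n + 5/14·y_{n+1}] ⇒ (1 − 5/14z)y_{n+1} = (1 + 9/14z)y_n
  ⇒ R(z) = (1 + 9/14z)/(1 − 5/14z).

Boundary: |R(x)|=1, x<0.
x=-1.41: |R|=0.0622
R=−1: 1+9/14x = −1+5/14x ⇒ -2/7x=2 ⇒ x=2/(-2/7)=-7.0000
Confirm numerically:
  x=-6.067: |R|=0.91582 <1
  x=-5.962: |R|=0.90523 <1
  x=-5.753: |R|=0.88336 <1
  x=-7.506: |R|=1.03928 >1
  x=-7.156: |R|=1.01254 >1
Interval (-7.0000, 0).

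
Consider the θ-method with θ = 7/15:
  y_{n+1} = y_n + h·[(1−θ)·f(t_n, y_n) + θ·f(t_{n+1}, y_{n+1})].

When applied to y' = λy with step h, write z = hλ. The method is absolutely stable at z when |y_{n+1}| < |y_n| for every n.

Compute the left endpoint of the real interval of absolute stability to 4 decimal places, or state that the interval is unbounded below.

z* = -30.0000.

On y'=λy, z=hλ:
  y_{n+1} = y_n + z·[8/15·y_n + 7/15·y_{n+1}] ⇒ (1 − 7/15z)y_{n+1} = (1 + 8/15z)y_n
  R(z) = (1 + 8/15z)/(1 − 7/15z).

Solve |R(x)|<1 on ℝ⁻.
x=-0.35: |R|=0.6991
R=−1: 1+8/15x = −1+7/15x ⇒ -1/15x=2 ⇒ x=2/(-1/15)=-30.0000
Confirm numerically:
  x=-25.289: |R|=0.97547 <1
  x=-20.245: |R|=0.93775 <1
  x=-17.210: |R|=0.90559 <1
  x=-12.779: |R|=0.83513 <1
  x=-30.125: |R|=1.00055 >1
  x=-30.024: |R|=1.00011 >1
Stable set (-30.0000, 0).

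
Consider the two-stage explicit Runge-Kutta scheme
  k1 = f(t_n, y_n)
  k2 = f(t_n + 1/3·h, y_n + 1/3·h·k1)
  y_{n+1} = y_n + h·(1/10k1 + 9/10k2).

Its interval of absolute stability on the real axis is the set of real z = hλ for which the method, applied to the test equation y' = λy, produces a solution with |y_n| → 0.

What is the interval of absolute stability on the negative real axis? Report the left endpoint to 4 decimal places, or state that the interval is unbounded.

z∈(-3.3333,0).

With y'=λy (z=hλ):
  k1=λy_n ⇒ h·k1=z·y_n;  k2=λ(1+1/3z)y_n ⇒ h·k2=z(1+1/3z)y_n
  y_{n+1}/y_n = 1 + 1/10z + 9/10z(1+1/3z) = 1 + z + 3/10z²
  ⇒ R(z) = 1 + z + 3/10z².

Solve |R(x)|<1 on ℝ⁻.
x=-1.64: |R|=0.1669
R=1: x+3/10x²=0 ⇒ x=−10/3=-3.3333; min R=1−1/(4·3/10)=0.1667>−1
Confirm numerically:
  x=-2.338: |R|=0.30187 <1
  x=-2.086: |R|=0.21942 <1
  x=-1.955: |R|=0.19161 <1
  x=-1.431: |R|=0.18333 <1
  x=-3.813: |R|=1.54869 >1
  x=-3.741: |R|=1.45752 >1
  x=-3.596: |R|=1.28336 >1
Stable set (-3.3333, 0).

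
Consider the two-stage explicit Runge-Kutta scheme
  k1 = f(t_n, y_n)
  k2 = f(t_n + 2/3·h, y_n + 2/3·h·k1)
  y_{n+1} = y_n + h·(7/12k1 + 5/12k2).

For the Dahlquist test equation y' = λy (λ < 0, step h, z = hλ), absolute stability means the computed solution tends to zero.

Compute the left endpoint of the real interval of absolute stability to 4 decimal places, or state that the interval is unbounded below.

Set f=λy, z=hλ:
  k1=λy_n ⇒ h·k1=z·y_n;  k2=λ(1+2/3z)y_n ⇒ h·k2=z(1+2/3z)y_n
  y_{n+1}/y_n = 1 + 7/12z + 5/12z(1+2/3z) = 1 + z + 5/18z²
  so R(z) = 1 + z + 5/18z².

Solve |R(x)|<1 on ℝ⁻.
x=-1.25: |R|=0.1840
R=1: x+5/18x²=0 ⇒ x=−18/5=-3.6000; min R=1−1/(4·5/18)=0.1000>−1
Confirm numerically:
  x=-2.494: |R|=0.23379 <1
  x=-2.333: |R|=0.17891 <1
  x=-2.084: |R|=0.12240 <1
  x=-4.178: |R|=1.67080 >1
  x=-4.006: |R|=1.45179 >1
  x=-3.754: |R|=1.16059 >1
Stable set (-3.6000, 0).

left endpoint -3.6000.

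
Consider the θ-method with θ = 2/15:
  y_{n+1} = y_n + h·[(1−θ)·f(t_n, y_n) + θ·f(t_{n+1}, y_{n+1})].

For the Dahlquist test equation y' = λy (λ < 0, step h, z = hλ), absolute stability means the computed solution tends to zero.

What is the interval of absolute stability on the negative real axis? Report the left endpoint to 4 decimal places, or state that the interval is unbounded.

With y'=λy (z=hλ):
  y_{n+1} = y_n + z·[13/15·y_n + 2/15·y_{n+1}] ⇒ (1 − 2/15z)y_{n+1} = (1 + 13/15z)y_n
  so R(z) = (1 + 13/15z)/(1 − 2/15z).

Boundary: |R(x)|=1, x<0.
x=-1.57: |R|=0.2982
R=−1: 1+13/15x = −1+2/15x ⇒ -11/15x=2 ⇒ x=2/(-11/15)=-2.7273
Confirm numerically:
  x=-2.699: |R|=0.98475 <1
  x=-2.199: |R|=0.70043 <1
  x=-2.170: |R|=0.68304 <1
  x=-1.213: |R|=0.04413 <1
  x=-3.260: |R|=1.27230 >1
  x=-3.150: |R|=1.21831 >1
So |R|<1 on (-2.7273, 0).

(-2.7273, 0).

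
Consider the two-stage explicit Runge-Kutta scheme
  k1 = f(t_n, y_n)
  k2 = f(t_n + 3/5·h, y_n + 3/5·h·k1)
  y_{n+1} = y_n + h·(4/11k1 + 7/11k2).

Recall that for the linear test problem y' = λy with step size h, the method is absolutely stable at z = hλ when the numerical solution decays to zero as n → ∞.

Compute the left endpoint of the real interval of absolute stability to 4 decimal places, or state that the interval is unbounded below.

On y'=λy, z=hλ:
  k1=λy_n ⇒ h·k1=z·y_n;  k2=λ(1+3/5z)y_n ⇒ h·k2=z(1+3/5z)y_n
  y_{n+1}/y_n = 1 + 4/11z + 7/11z(1+3/5z) = 1 + z + 21/55z²
  so R(z) = 1 + z + 21/55z².

Find x<0 with |R(x)|<1.
x=-0.41: |R|=0.6542
R=1: x+21/55x²=0 ⇒ x=−55/21=-2.6190; min R=1−1/(4·21/55)=0.3452>−1
Confirm numerically:
  x=-1.712: |R|=0.40709 <1
  x=-1.589: |R|=0.37506 <1
  x=-1.414: |R|=0.34941 <1
  x=-1.067: |R|=0.36770 <1
  x=-3.158: |R|=1.64986 >1
  x=-3.004: |R|=1.44153 >1
  x=-2.859: |R|=1.26194 >1
Stable set (-2.6190, 0).

left endpoint -2.6190.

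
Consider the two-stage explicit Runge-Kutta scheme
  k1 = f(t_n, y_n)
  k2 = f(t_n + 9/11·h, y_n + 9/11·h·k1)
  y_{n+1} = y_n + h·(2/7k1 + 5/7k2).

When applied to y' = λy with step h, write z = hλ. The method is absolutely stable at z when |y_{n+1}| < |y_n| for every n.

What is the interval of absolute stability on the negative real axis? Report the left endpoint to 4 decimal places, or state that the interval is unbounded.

On y'=λy, z=hλ:
  k1=λy_n ⇒ h·k1=z·y_n;  k2=λ(1+9/11z)y_n ⇒ h·k2=z(1+9/11z)y_n
  y_{n+1}/y_n = 1 + 2/7z + 5/7z(1+9/11z) = 1 + z + 45/77z²
  Hence R(z) = 1 + z + 45/77z².

Need |R(x)|<1, x<0.
x=-1.28: |R|=0.6775
R=1: x+45/77x²=0 ⇒ x=−77/45=-1.7111; min R=1−1/(4·45/77)=0.5722>−1
Confirm numerically:
  x=-1.630: |R|=0.92273 <1
  x=-1.384: |R|=0.73542 <1
  x=-0.926: |R|=0.57512 <1
  x=-0.923: |R|=0.57488 <1
  x=-2.195: |R|=1.62073 >1
  x=-2.150: |R|=1.55146 >1
  x=-1.863: |R|=1.16537 >1
Stable set (-1.7111, 0).

(-1.7111, 0).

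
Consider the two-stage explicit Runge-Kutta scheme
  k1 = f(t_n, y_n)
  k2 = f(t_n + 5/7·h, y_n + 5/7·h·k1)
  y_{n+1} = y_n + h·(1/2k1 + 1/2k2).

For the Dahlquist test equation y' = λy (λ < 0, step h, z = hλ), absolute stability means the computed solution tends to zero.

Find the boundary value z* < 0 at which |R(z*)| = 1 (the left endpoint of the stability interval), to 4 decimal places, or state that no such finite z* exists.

On y'=λy, z=hλ:
  k1=λy_n ⇒ h·k1=z·y_n;  k2=λ(1+5/7z)y_n ⇒ h·k2=z(1+5/7z)y_n
  y_{n+1}/y_n = 1 + 1/2z + 1/2z(1+5/7z) = 1 + z + 5/14z²
  R(z) = 1 + z + 5/14z².

Need |R(x)|<1, x<0.
x=-0.86: |R|=0.4041
R=1: x+5/14x²=0 ⇒ x=−14/5=-2.8000; min R=1−1/(4·5/14)=0.3000>−1
Confirm numerically:
  x=-2.031: |R|=0.44220 <1
  x=-1.999: |R|=0.42814 <1
  x=-1.652: |R|=0.32268 <1
  x=-3.089: |R|=1.31883 >1
  x=-3.044: |R|=1.26526 >1
Stable set (-2.8000, 0).

left endpoint -2.8000.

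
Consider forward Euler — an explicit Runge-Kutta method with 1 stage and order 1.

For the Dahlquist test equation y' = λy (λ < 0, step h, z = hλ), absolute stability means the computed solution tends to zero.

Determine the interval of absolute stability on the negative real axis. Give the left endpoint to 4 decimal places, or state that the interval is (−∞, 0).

z∈(-2.0000,0).

With y'=λy (z=hλ):
  order 1, 1-stage ⇒ R(z)=1+z
  (e.g. R(-1.17)=-0.17000, |R|=0.17000)

Boundary: |R(x)|=1, x<0.
x=-1.17: |R|=0.1700
|R(-2.12)|=1.1200 |R(-2.09)|=1.0900 |R(-1.92)|=0.9200
Bisect:
  x_lo=-2.5568 |R|=1.5568  x_hi=-0.3012 |R|=0.6988
  mid=-1.42896 |R|=0.42896 →hi
  mid=-1.99286 |R|=0.99286 →hi
  mid=-2.27480 |R|=1.27480 →lo
  mid=-2.13383 |R|=1.13383 →lo
  mid=-2.06334 |R|=1.06334 →lo
  mid=-2.02810 |R|=1.02810 →lo
  mid=-2.01048 |R|=1.01048 →lo
  mid=-2.00167 |R|=1.00167 →lo
  mid=-1.99726 |R|=0.99726 →hi
  mid=-1.99947 |R|=0.99947 →hi
  ...
  [-2.00002,-1.99988] ⇒ x*=-2.0000
Interval (-2.0000, 0).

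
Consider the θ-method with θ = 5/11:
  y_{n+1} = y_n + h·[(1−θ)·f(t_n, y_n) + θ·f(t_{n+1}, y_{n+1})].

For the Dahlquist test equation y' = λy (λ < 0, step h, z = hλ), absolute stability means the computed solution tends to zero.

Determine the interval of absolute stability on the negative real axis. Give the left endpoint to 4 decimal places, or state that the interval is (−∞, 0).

Set f=λy, z=hλ:
  y_{n+1} = y_n + z·[6/11·y_n + 5/11·y_{n+1}] ⇒ (1 − 5/11z)y_{n+1} = (1 + 6/11z)y_n
  ⇒ R(z) = (1 + 6/11z)/(1 − 5/11z).

Find x<0 with |R(x)|<1.
x=-1.23: |R|=0.2111
R=−1: 1+6/11x = −1+5/11x ⇒ -1/11x=2 ⇒ x=2/(-1/11)=-22.0000
Confirm numerically:
  x=-13.236: |R|=0.88645 <1
  x=-10.697: |R|=0.82472 <1
  x=-10.241: |R|=0.81096 <1
  x=-22.422: |R|=1.00343 >1
  x=-22.089: |R|=1.00073 >1
Stable set (-22.0000, 0).

(-22.0000, 0).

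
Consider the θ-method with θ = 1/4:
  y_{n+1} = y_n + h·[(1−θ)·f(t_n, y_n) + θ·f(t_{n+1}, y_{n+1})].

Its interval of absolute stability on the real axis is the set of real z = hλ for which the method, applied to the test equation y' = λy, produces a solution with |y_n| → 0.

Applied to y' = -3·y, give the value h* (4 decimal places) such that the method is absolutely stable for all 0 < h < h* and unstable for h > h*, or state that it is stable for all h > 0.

Test eqn y'=λy, z=hλ:
  y_{n+1} = y_n + z·[3/4·y_n + 1/4·y_{n+1}] ⇒ (1 − 1/4z)y_{n+1} = (1 + 3/4z)y_n
  Hence R(z) = (1 + 3/4z)/(1 − 1/4z).

Solve |R(x)|<1 on ℝ⁻.
x=-1.25: |R|=0.0476
R=−1: 1+3/4x = −1+1/4x ⇒ -1/2x=2 ⇒ x=2/(-1/2)=-4.0000
Confirm numerically:
  x=-3.370: |R|=0.82904 <1
  x=-2.864: |R|=0.66900 <1
  x=-2.040: |R|=0.35099 <1
  x=-4.442: |R|=1.10471 >1
  x=-4.342: |R|=1.08199 >1
  x=-4.283: |R|=1.06833 >1
Stable set (-4.0000, 0).

(-4.0000,0); λ=-3 ⇒ h* = (4)/3 = 1.3333.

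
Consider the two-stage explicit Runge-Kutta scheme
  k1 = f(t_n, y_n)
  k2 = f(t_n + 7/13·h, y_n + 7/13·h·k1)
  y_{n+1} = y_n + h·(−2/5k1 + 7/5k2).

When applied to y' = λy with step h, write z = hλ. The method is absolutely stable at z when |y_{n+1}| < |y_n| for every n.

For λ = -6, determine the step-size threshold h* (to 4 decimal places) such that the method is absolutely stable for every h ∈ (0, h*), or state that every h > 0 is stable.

(-1.3265,0); λ=-6 ⇒ h* = (65/49)/6 = 0.2211.

With y'=λy (z=hλ):
  k1=λy_n ⇒ h·k1=z·y_n;  k2=λ(1+7/13z)y_n ⇒ h·k2=z(1+7/13z)y_n
  y_{n+1}/y_n = 1 − 2/5z + 7/5z(1+7/13z) = 1 + z + 49/65z²
  R(z) = 1 + z + 49/65z².

Solve |R(x)|<1 on ℝ⁻.
x=-1.56: |R|=1.2746
R=1: x+49/65x²=0 ⇒ x=−65/49=-1.3265; min R=1−1/(4·49/65)=0.6684>−1
Confirm numerically:
  x=-1.007: |R|=0.75744 <1
  x=-0.975: |R|=0.74162 <1
  x=-0.900: |R|=0.71062 <1
  x=-0.724: |R|=0.67115 <1
  x=-1.772: |R|=1.59506 >1
  x=-1.487: |R|=1.17988 >1
  x=-1.360: |R|=1.03431 >1
Interval (-1.3265, 0).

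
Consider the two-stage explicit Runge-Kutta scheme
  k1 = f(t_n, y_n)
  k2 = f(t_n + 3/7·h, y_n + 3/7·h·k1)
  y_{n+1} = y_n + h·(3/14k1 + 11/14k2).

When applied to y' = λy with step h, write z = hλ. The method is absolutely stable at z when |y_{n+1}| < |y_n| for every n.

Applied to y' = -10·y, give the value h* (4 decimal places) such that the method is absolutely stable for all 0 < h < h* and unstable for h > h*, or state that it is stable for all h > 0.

With y'=λy (z=hλ):
  k1=λy_n ⇒ h·k1=z·y_n;  k2=λ(1+3/7z)y_n ⇒ h·k2=z(1+3/7z)y_n
  y_{n+1}/y_n = 1 + 3/14z + 11/14z(1+3/7z) = 1 + z + 33/98z²
  R(z) = 1 + z + 33/98z².

Need |R(x)|<1, x<0.
x=-0.52: |R|=0.5711
R=1: x+33/98x²=0 ⇒ x=−98/33=-2.9697; min R=1−1/(4·33/98)=0.2576>−1
Confirm numerically:
  x=-2.421: |R|=0.55268 <1
  x=-2.387: |R|=0.53164 <1
  x=-1.530: |R|=0.25826 <1
  x=-3.565: |R|=1.71464 >1
  x=-3.372: |R|=1.45680 >1
Stable set (-2.9697, 0).

(-2.9697,0); λ=-10 ⇒ h* = (98/33)/10 = 0.2970.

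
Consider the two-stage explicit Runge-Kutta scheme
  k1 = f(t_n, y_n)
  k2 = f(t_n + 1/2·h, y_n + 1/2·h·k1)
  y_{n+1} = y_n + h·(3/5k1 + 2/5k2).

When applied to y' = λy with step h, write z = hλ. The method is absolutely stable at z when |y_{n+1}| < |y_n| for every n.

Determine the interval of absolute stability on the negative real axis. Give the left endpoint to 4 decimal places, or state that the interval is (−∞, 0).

z∈(-5.0000,0).

With y'=λy (z=hλ):
  k1=λy_n ⇒ h·k1=z·y_n;  k2=λ(1+1/2z)y_n ⇒ h·k2=z(1+1/2z)y_n
  y_{n+1}/y_n = 1 + 3/5z + 2/5z(1+1/2z) = 1 + z + 1/5z²
  R(z) = 1 + z + 1/5z².

Need |R(x)|<1, x<0.
x=-0.99: |R|=0.2060
R=1: x+1/5x²=0 ⇒ x=−5=-5.0000; min R=1−1/(4·1/5)=-0.2500>−1
Confirm numerically:
  x=-4.515: |R|=0.56205 <1
  x=-4.506: |R|=0.55481 <1
  x=-2.532: |R|=0.24980 <1
  x=-5.479: |R|=1.52489 >1
  x=-5.403: |R|=1.43548 >1
  x=-5.249: |R|=1.26140 >1
So |R|<1 on (-5.0000, 0).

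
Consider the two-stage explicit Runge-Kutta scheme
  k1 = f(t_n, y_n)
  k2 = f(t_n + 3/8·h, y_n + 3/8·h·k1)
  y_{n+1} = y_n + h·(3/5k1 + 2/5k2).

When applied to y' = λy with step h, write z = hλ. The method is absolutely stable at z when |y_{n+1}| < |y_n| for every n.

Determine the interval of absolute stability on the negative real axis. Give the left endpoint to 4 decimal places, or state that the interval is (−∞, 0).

(-6.6667, 0).

On y'=λy, z=hλ:
  k1=λy_n ⇒ h·k1=z·y_n;  k2=λ(1+3/8z)y_n ⇒ h·k2=z(1+3/8z)y_n
  y_{n+1}/y_n = 1 + 3/5z + 2/5z(1+3/8z) = 1 + z + 3/20z²
  Hence R(z) = 1 + z + 3/20z².

Need |R(x)|<1, x<0.
x=-0.38: |R|=0.6417
R=1: x+3/20x²=0 ⇒ x=−20/3=-6.6667; min R=1−1/(4·3/20)=-0.6667>−1
Confirm numerically:
  x=-6.636: |R|=0.96947 <1
  x=-5.916: |R|=0.33386 <1
  x=-5.082: |R|=0.20799 <1
  x=-3.401: |R|=0.66598 <1
  x=-7.137: |R|=1.50352 >1
  x=-7.121: |R|=1.48530 >1
So |R|<1 on (-6.6667, 0).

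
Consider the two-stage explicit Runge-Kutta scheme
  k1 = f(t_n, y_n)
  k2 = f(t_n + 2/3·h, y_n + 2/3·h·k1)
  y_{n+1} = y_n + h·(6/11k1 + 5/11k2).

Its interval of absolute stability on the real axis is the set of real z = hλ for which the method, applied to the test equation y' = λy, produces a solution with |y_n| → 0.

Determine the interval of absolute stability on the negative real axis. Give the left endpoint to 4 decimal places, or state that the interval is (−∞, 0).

z∈(-3.3000,0).

On y'=λy, z=hλ:
  k1=λy_n ⇒ h·k1=z·y_n;  k2=λ(1+2/3z)y_n ⇒ h·k2=z(1+2/3z)y_n
  y_{n+1}/y_n = 1 + 6/11z + 5/11z(1+2/3z) = 1 + z + 10/33z²
  Hence R(z) = 1 + z + 10/33z².

Need |R(x)|<1, x<0.
x=-0.43: |R|=0.6260
R=1: x+10/33x²=0 ⇒ x=−33/10=-3.3000; min R=1−1/(4·10/33)=0.1750>−1
Confirm numerically:
  x=-2.830: |R|=0.59694 <1
  x=-2.611: |R|=0.45485 <1
  x=-2.409: |R|=0.34957 <1
  x=-1.445: |R|=0.18773 <1
  x=-3.676: |R|=1.41884 >1
  x=-3.673: |R|=1.41516 >1
  x=-3.467: |R|=1.17545 >1
So |R|<1 on (-3.3000, 0).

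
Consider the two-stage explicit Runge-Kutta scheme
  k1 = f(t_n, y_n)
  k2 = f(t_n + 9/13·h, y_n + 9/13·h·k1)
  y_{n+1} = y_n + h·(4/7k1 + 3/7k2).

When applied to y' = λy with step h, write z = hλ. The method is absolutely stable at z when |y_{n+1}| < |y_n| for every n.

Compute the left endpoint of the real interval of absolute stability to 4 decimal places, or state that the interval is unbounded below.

z* = -3.3704.

With y'=λy (z=hλ):
  k1=λy_n ⇒ h·k1=z·y_n;  k2=λ(1+9/13z)y_n ⇒ h·k2=z(1+9/13z)y_n
  y_{n+1}/y_n = 1 + 4/7z + 3/7z(1+9/13z) = 1 + z + 27/91z²
  Hence R(z) = 1 + z + 27/91z².

Boundary: |R(x)|=1, x<0.
x=-1.65: |R|=0.1578
R=1: x+27/91x²=0 ⇒ x=−91/27=-3.3704; min R=1−1/(4·27/91)=0.1574>−1
Confirm numerically:
  x=-2.830: |R|=0.54627 <1
  x=-2.085: |R|=0.20484 <1
  x=-1.619: |R|=0.15871 <1
  x=-3.964: |R|=1.69819 >1
  x=-3.919: |R|=1.63794 >1
Interval (-3.3704, 0).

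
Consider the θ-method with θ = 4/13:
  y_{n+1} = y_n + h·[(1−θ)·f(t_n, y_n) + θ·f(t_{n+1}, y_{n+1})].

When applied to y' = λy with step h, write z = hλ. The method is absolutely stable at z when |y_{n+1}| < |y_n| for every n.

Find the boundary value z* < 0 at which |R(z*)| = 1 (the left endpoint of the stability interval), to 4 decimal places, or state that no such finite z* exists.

z* = -5.2000.

Test eqn y'=λy, z=hλ:
  y_{n+1} = y_n + z·[9/13·y_n + 4/13·y_{n+1}] ⇒ (1 − 4/13z)y_{n+1} = (1 + 9/13z)y_n
  ⇒ R(z) = (1 + 9/13z)/(1 − 4/13z).

Need |R(x)|<1, x<0.
x=-1.37: |R|=0.0363
R=−1: 1+9/13x = −1+4/13x ⇒ -5/13x=2 ⇒ x=2/(-5/13)=-5.2000
Confirm numerically:
  x=-3.898: |R|=0.77231 <1
  x=-3.713: |R|=0.73305 <1
  x=-3.089: |R|=0.58373 <1
  x=-2.735: |R|=0.48517 <1
  x=-5.705: |R|=1.07049 >1
  x=-5.402: |R|=1.02918 >1
Stable set (-5.2000, 0).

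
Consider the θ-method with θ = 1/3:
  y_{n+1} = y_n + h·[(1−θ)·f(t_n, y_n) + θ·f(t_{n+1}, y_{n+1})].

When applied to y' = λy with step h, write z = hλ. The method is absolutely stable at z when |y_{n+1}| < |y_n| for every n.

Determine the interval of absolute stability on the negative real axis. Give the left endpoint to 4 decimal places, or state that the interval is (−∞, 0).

On y'=λy, z=hλ:
  y_{n+1} = y_n + z·[2/3·y_n + 1/3·y_{n+1}] ⇒ (1 − 1/3z)y_{n+1} = (1 + 2/3z)y_n
  so R(z) = (1 + 2/3z)/(1 − 1/3z).

Boundary: |R(x)|=1, x<0.
x=-0.9: |R|=0.3077
R=−1: 1+2/3x = −1+1/3x ⇒ -1/3x=2 ⇒ x=2/(-1/3)=-6.0000
Confirm numerically:
  x=-3.497: |R|=0.61475 <1
  x=-3.126: |R|=0.53085 <1
  x=-2.661: |R|=0.41017 <1
  x=-2.624: |R|=0.39972 <1
  x=-6.387: |R|=1.04123 >1
  x=-6.242: |R|=1.02618 >1
  x=-6.093: |R|=1.01023 >1
Stable set (-6.0000, 0).

(-6.0000, 0).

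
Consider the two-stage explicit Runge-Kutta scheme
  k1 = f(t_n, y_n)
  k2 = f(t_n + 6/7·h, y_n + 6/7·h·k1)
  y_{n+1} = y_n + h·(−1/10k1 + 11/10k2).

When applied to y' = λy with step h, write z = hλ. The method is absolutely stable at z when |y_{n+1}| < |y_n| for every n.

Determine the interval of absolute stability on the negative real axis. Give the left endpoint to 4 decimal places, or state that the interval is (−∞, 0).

With y'=λy (z=hλ):
  k1=λy_n ⇒ h·k1=z·y_n;  k2=λ(1+6/7z)y_n ⇒ h·k2=z(1+6/7z)y_n
  y_{n+1}/y_n = 1 − 1/10z + 11/10z(1+6/7z) = 1 + z + 33/35z²
  R(z) = 1 + z + 33/35z².

Need |R(x)|<1, x<0.
x=-1.16: |R|=1.1087
R=1: x+33/35x²=0 ⇒ x=−35/33=-1.0606; min R=1−1/(4·33/35)=0.7348>−1
Confirm numerically:
  x=-1.034: |R|=0.97406 <1
  x=-0.851: |R|=0.83182 <1
  x=-0.627: |R|=0.74366 <1
  x=-1.496: |R|=1.61413 >1
  x=-1.210: |R|=1.17044 >1
  x=-1.155: |R|=1.10279 >1
Interval (-1.0606, 0).

z∈(-1.0606,0).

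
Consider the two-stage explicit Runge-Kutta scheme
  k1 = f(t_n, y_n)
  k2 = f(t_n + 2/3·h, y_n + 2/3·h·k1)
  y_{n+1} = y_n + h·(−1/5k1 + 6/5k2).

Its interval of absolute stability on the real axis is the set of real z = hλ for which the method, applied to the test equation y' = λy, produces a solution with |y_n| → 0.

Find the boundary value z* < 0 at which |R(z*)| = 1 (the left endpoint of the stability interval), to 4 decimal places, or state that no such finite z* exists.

left endpoint -1.2500.

Test eqn y'=λy, z=hλ:
  k1=λy_n ⇒ h·k1=z·y_n;  k2=λ(1+2/3z)y_n ⇒ h·k2=z(1+2/3z)y_n
  y_{n+1}/y_n = 1 − 1/5z + 6/5z(1+2/3z) = 1 + z + 4/5z²
  R(z) = 1 + z + 4/5z².

Boundary: |R(x)|=1, x<0.
x=-0.45: |R|=0.7120
R=1: x+4/5x²=0 ⇒ x=−5/4=-1.2500; min R=1−1/(4·4/5)=0.6875>−1
Confirm numerically:
  x=-1.024: |R|=0.81486 <1
  x=-0.823: |R|=0.71886 <1
  x=-0.771: |R|=0.70455 <1
  x=-1.730: |R|=1.66432 >1
  x=-1.729: |R|=1.66255 >1
  x=-1.710: |R|=1.62928 >1
Interval (-1.2500, 0).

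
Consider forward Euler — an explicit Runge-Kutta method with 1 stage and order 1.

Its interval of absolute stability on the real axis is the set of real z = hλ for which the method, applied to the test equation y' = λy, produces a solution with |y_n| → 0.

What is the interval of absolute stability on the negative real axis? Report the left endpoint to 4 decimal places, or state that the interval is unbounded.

z∈(-2.0000,0).

With y'=λy (z=hλ):
  order 1, 1-stage ⇒ R(z)=1+z
  (e.g. R(-0.93)=0.07000, |R|=0.07000)

Find x<0 with |R(x)|<1.
x=-0.93: |R|=0.0700
|R(-2.08)|=1.0800 |R(-1.38)|=0.3800 |R(-0.58)|=0.4200
Bisect:
  x_lo=-2.6676 |R|=1.6676  x_hi=-0.2753 |R|=0.7247
  mid=-1.47145 |R|=0.47145 →hi
  mid=-2.06952 |R|=1.06952 →lo
  mid=-1.77048 |R|=0.77048 →hi
  mid=-1.92000 |R|=0.92000 →hi
  mid=-1.99476 |R|=0.99476 →hi
  mid=-2.03214 |R|=1.03214 →lo
  mid=-2.01345 |R|=1.01345 →lo
  mid=-2.00410 |R|=1.00410 →lo
  mid=-1.99943 |R|=0.99943 →hi
  ...
  [-2.00001,-1.99987] ⇒ x*=-2.0000
Interval (-2.0000, 0).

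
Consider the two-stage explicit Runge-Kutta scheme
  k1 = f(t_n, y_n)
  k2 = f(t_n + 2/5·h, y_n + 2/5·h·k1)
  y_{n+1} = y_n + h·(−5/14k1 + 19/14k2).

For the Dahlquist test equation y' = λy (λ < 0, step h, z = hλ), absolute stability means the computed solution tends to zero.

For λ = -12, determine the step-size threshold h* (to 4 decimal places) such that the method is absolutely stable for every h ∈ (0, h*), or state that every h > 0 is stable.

With y'=λy (z=hλ):
  k1=λy_n ⇒ h·k1=z·y_n;  k2=λ(1+2/5z)y_n ⇒ h·k2=z(1+2/5z)y_n
  y_{n+1}/y_n = 1 − 5/14z + 19/14z(1+2/5z) = 1 + z + 19/35z²
  R(z) = 1 + z + 19/35z².

Boundary: |R(x)|=1, x<0.
x=-1.03: |R|=0.5459
R=1: x+19/35x²=0 ⇒ x=−35/19=-1.8421; min R=1−1/(4·19/35)=0.5395>−1
Confirm numerically:
  x=-1.333: |R|=0.63160 <1
  x=-1.255: |R|=0.60001 <1
  x=-0.877: |R|=0.54053 <1
  x=-2.295: |R|=1.56424 >1
  x=-2.288: |R|=1.55383 >1
  x=-1.989: |R|=1.15861 >1
Stable set (-1.8421, 0).

(-1.8421,0); λ=-12 ⇒ h* = (35/19)/12 = 0.1535.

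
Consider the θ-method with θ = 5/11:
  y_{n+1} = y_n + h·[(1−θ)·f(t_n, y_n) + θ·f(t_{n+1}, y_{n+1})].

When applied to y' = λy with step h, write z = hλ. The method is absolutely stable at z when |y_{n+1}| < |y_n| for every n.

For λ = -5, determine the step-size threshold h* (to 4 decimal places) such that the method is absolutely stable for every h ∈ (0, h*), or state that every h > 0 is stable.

Test eqn y'=λy, z=hλ:
  y_{n+1} = y_n + z·[6/11·y_n + 5/11·y_{n+1}] ⇒ (1 − 5/11z)y_{n+1} = (1 + 6/11z)y_n
  R(z) = (1 + 6/11z)/(1 − 5/11z).

Need |R(x)|<1, x<0.
x=-1.05: |R|=0.2892
R=−1: 1+6/11x = −1+5/11x ⇒ -1/11x=2 ⇒ x=2/(-1/11)=-22.0000
Confirm numerically:
  x=-20.916: |R|=0.99062 <1
  x=-13.362: |R|=0.88899 <1
  x=-11.736: |R|=0.85270 <1
  x=-22.196: |R|=1.00161 >1
  x=-22.181: |R|=1.00148 >1
  x=-22.090: |R|=1.00074 >1
So |R|<1 on (-22.0000, 0).

(-22.0000,0); λ=-5 ⇒ h* = (22)/5 = 4.4000.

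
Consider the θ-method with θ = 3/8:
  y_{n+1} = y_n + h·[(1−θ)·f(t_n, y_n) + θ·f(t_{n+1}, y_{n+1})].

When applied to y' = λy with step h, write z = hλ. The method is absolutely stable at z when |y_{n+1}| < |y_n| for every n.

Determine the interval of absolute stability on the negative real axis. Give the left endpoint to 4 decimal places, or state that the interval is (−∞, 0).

(-8.0000, 0).

With y'=λy (z=hλ):
  y_{n+1} = y_n + z·[5/8·y_n + 3/8·y_{n+1}] ⇒ (1 − 3/8z)y_{n+1} = (1 + 5/8z)y_n
  so R(z) = (1 + 5/8z)/(1 − 3/8z).

Solve |R(x)|<1 on ℝ⁻.
x=-0.81: |R|=0.3787
R=−1: 1+5/8x = −1+3/8x ⇒ -1/4x=2 ⇒ x=2/(-1/4)=-8.0000
Confirm numerically:
  x=-5.674: |R|=0.81408 <1
  x=-4.913: |R|=0.72848 <1
  x=-3.233: |R|=0.46133 <1
  x=-8.438: |R|=1.02630 >1
  x=-8.293: |R|=1.01782 >1
  x=-8.255: |R|=1.01557 >1
Stable set (-8.0000, 0).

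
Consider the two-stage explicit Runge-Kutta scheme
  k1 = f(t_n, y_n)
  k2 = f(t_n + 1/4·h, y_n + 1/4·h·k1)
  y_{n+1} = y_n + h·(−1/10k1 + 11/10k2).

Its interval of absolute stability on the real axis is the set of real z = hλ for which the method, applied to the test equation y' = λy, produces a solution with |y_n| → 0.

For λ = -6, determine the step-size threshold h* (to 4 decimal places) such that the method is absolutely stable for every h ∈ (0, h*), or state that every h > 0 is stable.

Test eqn y'=λy, z=hλ:
  k1=λy_n ⇒ h·k1=z·y_n;  k2=λ(1+1/4z)y_n ⇒ h·k2=z(1+1/4z)y_n
  y_{n+1}/y_n = 1 − 1/10z + 11/10z(1+1/4z) = 1 + z + 11/40z²
  R(z) = 1 + z + 11/40z².

Boundary: |R(x)|=1, x<0.
x=-0.61: |R|=0.4923
R=1: x+11/40x²=0 ⇒ x=−40/11=-3.6364; min R=1−1/(4·11/40)=0.0909>−1
Confirm numerically:
  x=-3.497: |R|=0.86598 <1
  x=-1.741: |R|=0.09255 <1
  x=-1.546: |R|=0.11128 <1
  x=-1.522: |R|=0.11503 <1
  x=-4.198: |R|=1.64838 >1
  x=-4.125: |R|=1.55430 >1
  x=-3.735: |R|=1.10131 >1
Stable set (-3.6364, 0).

(-3.6364,0); λ=-6 ⇒ h* = (40/11)/6 = 0.6061.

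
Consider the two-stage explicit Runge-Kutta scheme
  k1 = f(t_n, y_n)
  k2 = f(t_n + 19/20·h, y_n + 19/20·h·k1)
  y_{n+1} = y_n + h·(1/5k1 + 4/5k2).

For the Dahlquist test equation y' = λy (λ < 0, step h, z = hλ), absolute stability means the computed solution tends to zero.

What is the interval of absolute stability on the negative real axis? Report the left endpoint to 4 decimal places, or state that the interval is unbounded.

z∈(-1.3158,0).

Set f=λy, z=hλ:
  k1=λy_n ⇒ h·k1=z·y_n;  k2=λ(1+19/20z)y_n ⇒ h·k2=z(1+19/20z)y_n
  y_{n+1}/y_n = 1 + 1/5z + 4/5z(1+19/20z) = 1 + z + 19/25z²
  so R(z) = 1 + z + 19/25z².

Solve |R(x)|<1 on ℝ⁻.
x=-0.45: |R|=0.7039
R=1: x+19/25x²=0 ⇒ x=−25/19=-1.3158; min R=1−1/(4·19/25)=0.6711>−1
Confirm numerically:
  x=-1.244: |R|=0.93213 <1
  x=-0.877: |R|=0.70754 <1
  x=-0.738: |R|=0.67593 <1
  x=-0.598: |R|=0.67378 <1
  x=-1.864: |R|=1.77662 >1
  x=-1.564: |R|=1.29503 >1
Interval (-1.3158, 0).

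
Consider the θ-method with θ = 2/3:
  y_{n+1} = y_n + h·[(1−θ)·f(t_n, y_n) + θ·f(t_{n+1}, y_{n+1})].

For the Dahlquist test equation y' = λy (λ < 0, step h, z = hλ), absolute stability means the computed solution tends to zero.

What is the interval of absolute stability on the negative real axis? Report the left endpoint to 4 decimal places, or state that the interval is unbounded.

(−∞, 0) — no finite endpoint.

With y'=λy (z=hλ):
  y_{n+1} = y_n + z·[1/3·y_n + 2/3·y_{n+1}] ⇒ (1 − 2/3z)y_{n+1} = (1 + 1/3z)y_n
  ⇒ R(z) = (1 + 1/3z)/(1 − 2/3z).

Boundary: |R(x)|=1, x<0.
x=-0.43: |R|=0.6658
x=-2: |R|=0.1429
x=-10: |R|=0.3043
x=-100: |R|=0.4778
θ=2/3≥1/2 ⇒ |1+1/3x|<|1−2/3x| ∀x<0 ⇒ unbounded interval.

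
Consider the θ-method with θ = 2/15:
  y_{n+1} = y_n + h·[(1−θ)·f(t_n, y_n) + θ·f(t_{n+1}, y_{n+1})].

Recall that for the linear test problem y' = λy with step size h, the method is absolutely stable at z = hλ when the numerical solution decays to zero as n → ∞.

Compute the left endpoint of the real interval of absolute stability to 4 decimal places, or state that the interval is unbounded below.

left endpoint -2.7273.

Test eqn y'=λy, z=hλ:
  y_{n+1} = y_n + z·[13/15·y_n + 2/15·y_{n+1}] ⇒ (1 − 2/15z)y_{n+1} = (1 + 13/15z)y_n
  R(z) = (1 + 13/15z)/(1 − 2/15z).

Solve |R(x)|<1 on ℝ⁻.
x=-1.16: |R|=0.0046
R=−1: 1+13/15x = −1+2/15x ⇒ -11/15x=2 ⇒ x=2/(-11/15)=-2.7273
Confirm numerically:
  x=-2.604: |R|=0.93290 <1
  x=-2.415: |R|=0.82678 <1
  x=-1.983: |R|=0.56833 <1
  x=-3.270: |R|=1.27716 >1
  x=-3.227: |R|=1.25622 >1
  x=-3.121: |R|=1.20389 >1
Interval (-2.7273, 0).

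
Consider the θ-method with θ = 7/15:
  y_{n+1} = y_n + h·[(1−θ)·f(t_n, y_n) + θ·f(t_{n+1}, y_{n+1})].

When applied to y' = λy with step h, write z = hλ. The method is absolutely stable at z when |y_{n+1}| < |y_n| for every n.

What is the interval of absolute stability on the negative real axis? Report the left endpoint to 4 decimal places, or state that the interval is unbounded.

With y'=λy (z=hλ):
  y_{n+1} = y_n + z·[8/15·y_n + 7/15·y_{n+1}] ⇒ (1 − 7/15z)y_{n+1} = (1 + 8/15z)y_n
  ⇒ R(z) = (1 + 8/15z)/(1 − 7/15z).

Need |R(x)|<1, x<0.
x=-0.41: |R|=0.6558
R=−1: 1+8/15x = −1+7/15x ⇒ -1/15x=2 ⇒ x=2/(-1/15)=-30.0000
Confirm numerically:
  x=-21.424: |R|=0.94801 <1
  x=-17.190: |R|=0.90534 <1
  x=-12.706: |R|=0.83362 <1
  x=-12.080: |R|=0.82001 <1
  x=-30.598: |R|=1.00261 >1
  x=-30.229: |R|=1.00101 >1
Stable set (-30.0000, 0).

(-30.0000, 0).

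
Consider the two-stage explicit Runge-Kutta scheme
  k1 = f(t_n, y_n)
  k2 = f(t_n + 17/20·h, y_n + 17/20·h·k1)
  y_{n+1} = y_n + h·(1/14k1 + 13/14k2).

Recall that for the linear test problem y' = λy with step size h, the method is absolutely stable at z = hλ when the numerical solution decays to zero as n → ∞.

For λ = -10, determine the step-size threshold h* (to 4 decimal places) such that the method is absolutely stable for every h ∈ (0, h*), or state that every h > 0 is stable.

(-1.2670,0); λ=-10 ⇒ h* = (280/221)/10 = 0.1267.

With y'=λy (z=hλ):
  k1=λy_n ⇒ h·k1=z·y_n;  k2=λ(1+17/20z)y_n ⇒ h·k2=z(1+17/20z)y_n
  y_{n+1}/y_n = 1 + 1/14z + 13/14z(1+17/20z) = 1 + z + 221/280z²
  R(z) = 1 + z + 221/280z².

Need |R(x)|<1, x<0.
x=-1.63: |R|=1.4671
R=1: x+221/280x²=0 ⇒ x=−280/221=-1.2670; min R=1−1/(4·221/280)=0.6833>−1
Confirm numerically:
  x=-1.115: |R|=0.86626 <1
  x=-1.095: |R|=0.85137 <1
  x=-1.077: |R|=0.83852 <1
  x=-1.037: |R|=0.81177 <1
  x=-1.699: |R|=1.57935 >1
  x=-1.538: |R|=1.32901 >1
Interval (-1.2670, 0).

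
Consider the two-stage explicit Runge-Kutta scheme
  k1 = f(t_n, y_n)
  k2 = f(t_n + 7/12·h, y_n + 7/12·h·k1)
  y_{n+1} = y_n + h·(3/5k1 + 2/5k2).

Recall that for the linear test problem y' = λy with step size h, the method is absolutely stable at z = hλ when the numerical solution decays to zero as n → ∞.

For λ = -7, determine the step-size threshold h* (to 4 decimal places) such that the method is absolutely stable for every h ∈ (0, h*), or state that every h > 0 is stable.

Test eqn y'=λy, z=hλ:
  k1=λy_n ⇒ h·k1=z·y_n;  k2=λ(1+7/12z)y_n ⇒ h·k2=z(1+7/12z)y_n
  y_{n+1}/y_n = 1 + 3/5z + 2/5z(1+7/12z) = 1 + z + 7/30z²
  R(z) = 1 + z + 7/30z².

Find x<0 with |R(x)|<1.
x=-1.46: |R|=0.0374
R=1: x+7/30x²=0 ⇒ x=−30/7=-4.2857; min R=1−1/(4·7/30)=-0.0714>−1
Confirm numerically:
  x=-3.389: |R|=0.29091 <1
  x=-2.636: |R|=0.01468 <1
  x=-1.762: |R|=0.03758 <1
  x=-4.752: |R|=1.51702 >1
  x=-4.548: |R|=1.27834 >1
Interval (-4.2857, 0).

(-4.2857,0); λ=-7 ⇒ h* = (30/7)/7 = 0.6122.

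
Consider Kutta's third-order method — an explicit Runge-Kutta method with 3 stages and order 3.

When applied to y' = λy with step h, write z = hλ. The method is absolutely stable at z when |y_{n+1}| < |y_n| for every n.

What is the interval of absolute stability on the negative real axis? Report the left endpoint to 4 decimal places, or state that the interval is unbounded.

(-2.5127, 0).

With y'=λy (z=hλ):
  order 3, 3-stage ⇒ R(z)=1+z+z^2/2+z^3/6
  (e.g. R(-0.42)=0.65585, |R|=0.65585)

Solve |R(x)|<1 on ℝ⁻.
x=-0.42: |R|=0.6559
|R(-1.81)|=0.1602 |R(-0.8)|=0.4347 |R(-0.6)|=0.5440
Bisect:
  x_lo=-3.2723 |R|=2.7583  x_hi=-0.2229 |R|=0.8001
  mid=-1.74760 |R|=0.11011 →hi
  mid=-2.50996 |R|=0.99543 →hi
  mid=-2.89114 |R|=1.73949 →lo
  mid=-2.70055 |R|=1.33657 →lo
  mid=-2.60526 |R|=1.15871 →lo
  mid=-2.55761 |R|=1.07530 →lo
  mid=-2.53379 |R|=1.03493 →lo
  mid=-2.52187 |R|=1.01507 →lo
  mid=-2.51592 |R|=1.00522 →lo
  mid=-2.51294 |R|=1.00032 →lo
  ...
  [-2.51275,-2.51257] ⇒ x*=-2.5127
So |R|<1 on (-2.5127, 0).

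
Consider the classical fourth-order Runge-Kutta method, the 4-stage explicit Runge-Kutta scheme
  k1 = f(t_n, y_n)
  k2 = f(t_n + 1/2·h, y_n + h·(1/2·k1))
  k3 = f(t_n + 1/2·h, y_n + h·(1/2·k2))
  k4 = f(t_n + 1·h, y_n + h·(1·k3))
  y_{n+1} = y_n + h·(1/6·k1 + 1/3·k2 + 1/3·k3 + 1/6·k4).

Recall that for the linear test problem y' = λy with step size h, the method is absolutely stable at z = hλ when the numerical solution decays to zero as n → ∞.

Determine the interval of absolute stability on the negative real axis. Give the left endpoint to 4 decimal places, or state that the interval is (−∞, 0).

z∈(-2.7853,0).

Set f=λy, z=hλ:
  order 4, 4-stage ⇒ R(z)=1+z+z^2/2+z^3/6+z^4/24
  (e.g. R(-1.02)=0.36843, |R|=0.36843)

Boundary: |R(x)|=1, x<0.
x=-1.02: |R|=0.3684
|R(-3.13)|=1.6569 |R(-2.91)|=1.2049 |R(-1.26)|=0.3054
Bisect:
  x_lo=-3.3119 |R|=2.1308  x_hi=-0.3303 |R|=0.7188
  mid=-1.82106 |R|=0.28878 →hi
  mid=-2.56646 |R|=0.71718 →hi
  mid=-2.93917 |R|=1.25788 →lo
  mid=-2.75282 |R|=0.95213 →hi
  mid=-2.84599 |R|=1.09544 →lo
  mid=-2.79940 |R|=1.02148 →lo
  mid=-2.77611 |R|=0.98624 →hi
  mid=-2.78776 |R|=1.00372 →lo
  ...
  [-2.78539,-2.78521] ⇒ x*=-2.7853
So |R|<1 on (-2.7853, 0).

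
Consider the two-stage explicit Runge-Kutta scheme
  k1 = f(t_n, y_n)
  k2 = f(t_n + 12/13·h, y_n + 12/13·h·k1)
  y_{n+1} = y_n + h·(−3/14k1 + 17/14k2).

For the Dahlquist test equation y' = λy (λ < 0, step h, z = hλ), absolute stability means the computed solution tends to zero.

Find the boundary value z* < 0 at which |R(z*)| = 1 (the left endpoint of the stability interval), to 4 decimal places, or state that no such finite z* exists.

Test eqn y'=λy, z=hλ:
  k1=λy_n ⇒ h·k1=z·y_n;  k2=λ(1+12/13z)y_n ⇒ h·k2=z(1+12/13z)y_n
  y_{n+1}/y_n = 1 − 3/14z + 17/14z(1+12/13z) = 1 + z + 102/91z²
  R(z) = 1 + z + 102/91z².

Find x<0 with |R(x)|<1.
x=-0.85: |R|=0.9598
R=1: x+102/91x²=0 ⇒ x=−91/102=-0.8922; min R=1−1/(4·102/91)=0.7770>−1
Confirm numerically:
  x=-0.745: |R|=0.87712 <1
  x=-0.619: |R|=0.81048 <1
  x=-0.461: |R|=0.77721 <1
  x=-1.435: |R|=1.87314 >1
  x=-0.940: |R|=1.05041 >1
Stable set (-0.8922, 0).

left endpoint -0.8922.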